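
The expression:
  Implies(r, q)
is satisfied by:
  {q: True, r: False}
  {r: False, q: False}
  {r: True, q: True}


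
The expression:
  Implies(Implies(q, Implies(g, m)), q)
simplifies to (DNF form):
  q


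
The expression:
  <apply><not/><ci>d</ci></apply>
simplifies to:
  <apply><not/><ci>d</ci></apply>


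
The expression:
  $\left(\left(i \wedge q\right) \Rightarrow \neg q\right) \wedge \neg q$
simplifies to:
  $\neg q$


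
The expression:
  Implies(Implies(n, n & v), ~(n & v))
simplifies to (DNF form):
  ~n | ~v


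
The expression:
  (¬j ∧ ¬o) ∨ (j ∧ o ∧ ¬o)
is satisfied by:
  {o: False, j: False}


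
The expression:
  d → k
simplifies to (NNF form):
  k ∨ ¬d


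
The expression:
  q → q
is always true.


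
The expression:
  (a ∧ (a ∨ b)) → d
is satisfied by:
  {d: True, a: False}
  {a: False, d: False}
  {a: True, d: True}


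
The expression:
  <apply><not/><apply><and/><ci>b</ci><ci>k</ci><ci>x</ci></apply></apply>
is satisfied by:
  {k: False, x: False, b: False}
  {b: True, k: False, x: False}
  {x: True, k: False, b: False}
  {b: True, x: True, k: False}
  {k: True, b: False, x: False}
  {b: True, k: True, x: False}
  {x: True, k: True, b: False}


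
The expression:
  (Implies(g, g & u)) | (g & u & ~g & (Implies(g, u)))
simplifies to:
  u | ~g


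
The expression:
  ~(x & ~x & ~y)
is always true.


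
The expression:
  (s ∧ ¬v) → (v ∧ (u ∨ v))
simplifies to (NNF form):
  v ∨ ¬s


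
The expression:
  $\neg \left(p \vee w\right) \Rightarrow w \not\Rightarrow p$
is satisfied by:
  {p: True, w: True}
  {p: True, w: False}
  {w: True, p: False}


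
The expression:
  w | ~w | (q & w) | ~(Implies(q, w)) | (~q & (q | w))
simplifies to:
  True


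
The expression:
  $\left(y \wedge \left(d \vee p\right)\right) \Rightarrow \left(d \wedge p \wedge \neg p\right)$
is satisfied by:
  {d: False, y: False, p: False}
  {p: True, d: False, y: False}
  {d: True, p: False, y: False}
  {p: True, d: True, y: False}
  {y: True, p: False, d: False}


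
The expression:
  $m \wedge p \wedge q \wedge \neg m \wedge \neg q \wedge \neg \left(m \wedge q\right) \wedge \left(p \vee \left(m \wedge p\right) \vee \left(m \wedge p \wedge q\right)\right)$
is never true.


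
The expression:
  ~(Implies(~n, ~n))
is never true.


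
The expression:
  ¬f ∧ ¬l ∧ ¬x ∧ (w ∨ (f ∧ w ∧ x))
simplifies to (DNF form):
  w ∧ ¬f ∧ ¬l ∧ ¬x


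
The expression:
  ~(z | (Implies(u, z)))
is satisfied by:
  {u: True, z: False}


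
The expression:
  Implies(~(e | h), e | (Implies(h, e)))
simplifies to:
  True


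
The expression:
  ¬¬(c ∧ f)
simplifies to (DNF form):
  c ∧ f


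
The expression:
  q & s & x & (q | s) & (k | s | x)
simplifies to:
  q & s & x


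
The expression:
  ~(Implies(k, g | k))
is never true.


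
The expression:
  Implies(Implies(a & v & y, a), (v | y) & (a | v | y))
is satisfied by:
  {y: True, v: True}
  {y: True, v: False}
  {v: True, y: False}


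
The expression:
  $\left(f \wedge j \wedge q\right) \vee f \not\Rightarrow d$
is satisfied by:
  {j: True, q: True, f: True, d: False}
  {j: True, f: True, q: False, d: False}
  {q: True, f: True, j: False, d: False}
  {f: True, j: False, q: False, d: False}
  {d: True, j: True, q: True, f: True}


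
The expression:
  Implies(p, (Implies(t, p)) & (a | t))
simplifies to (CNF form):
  a | t | ~p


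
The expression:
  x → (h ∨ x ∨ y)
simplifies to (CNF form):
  True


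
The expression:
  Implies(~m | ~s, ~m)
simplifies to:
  s | ~m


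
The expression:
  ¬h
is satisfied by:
  {h: False}


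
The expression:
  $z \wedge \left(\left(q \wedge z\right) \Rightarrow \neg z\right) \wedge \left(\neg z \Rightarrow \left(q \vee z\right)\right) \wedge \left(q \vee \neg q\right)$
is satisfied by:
  {z: True, q: False}


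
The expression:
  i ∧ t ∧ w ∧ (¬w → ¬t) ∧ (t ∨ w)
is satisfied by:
  {t: True, i: True, w: True}


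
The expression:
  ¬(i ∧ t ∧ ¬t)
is always true.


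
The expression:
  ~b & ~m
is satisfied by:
  {b: False, m: False}


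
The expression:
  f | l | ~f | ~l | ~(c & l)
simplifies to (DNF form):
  True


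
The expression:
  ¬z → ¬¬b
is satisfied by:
  {b: True, z: True}
  {b: True, z: False}
  {z: True, b: False}


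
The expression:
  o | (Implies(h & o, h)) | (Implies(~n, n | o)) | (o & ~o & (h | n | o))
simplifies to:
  True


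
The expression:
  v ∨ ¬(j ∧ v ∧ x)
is always true.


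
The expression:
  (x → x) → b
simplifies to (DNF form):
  b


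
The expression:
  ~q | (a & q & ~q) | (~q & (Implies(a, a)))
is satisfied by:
  {q: False}


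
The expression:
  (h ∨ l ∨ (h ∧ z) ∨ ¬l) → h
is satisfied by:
  {h: True}


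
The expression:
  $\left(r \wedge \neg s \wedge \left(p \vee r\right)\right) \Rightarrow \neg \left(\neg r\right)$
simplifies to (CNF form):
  $\text{True}$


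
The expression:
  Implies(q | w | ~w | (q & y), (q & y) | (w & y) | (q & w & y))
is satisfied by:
  {q: True, w: True, y: True}
  {q: True, y: True, w: False}
  {w: True, y: True, q: False}


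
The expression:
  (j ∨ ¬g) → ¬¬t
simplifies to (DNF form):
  t ∨ (g ∧ ¬j)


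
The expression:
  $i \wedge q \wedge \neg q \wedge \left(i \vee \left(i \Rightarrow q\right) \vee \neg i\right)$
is never true.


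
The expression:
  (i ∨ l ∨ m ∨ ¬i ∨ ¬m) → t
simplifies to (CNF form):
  t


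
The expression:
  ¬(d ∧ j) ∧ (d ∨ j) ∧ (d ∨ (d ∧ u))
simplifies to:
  d ∧ ¬j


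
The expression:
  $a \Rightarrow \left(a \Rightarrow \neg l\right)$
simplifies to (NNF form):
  $\neg a \vee \neg l$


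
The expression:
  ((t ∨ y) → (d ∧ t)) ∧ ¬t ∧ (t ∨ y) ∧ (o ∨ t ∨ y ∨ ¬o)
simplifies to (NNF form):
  False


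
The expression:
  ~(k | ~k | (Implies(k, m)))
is never true.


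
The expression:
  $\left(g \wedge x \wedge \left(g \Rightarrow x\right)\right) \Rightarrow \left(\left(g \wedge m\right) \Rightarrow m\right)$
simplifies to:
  $\text{True}$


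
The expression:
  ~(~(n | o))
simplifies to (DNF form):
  n | o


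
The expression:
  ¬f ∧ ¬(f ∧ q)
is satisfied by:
  {f: False}


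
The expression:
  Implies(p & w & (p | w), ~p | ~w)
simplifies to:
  ~p | ~w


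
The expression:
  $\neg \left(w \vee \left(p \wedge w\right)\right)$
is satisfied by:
  {w: False}


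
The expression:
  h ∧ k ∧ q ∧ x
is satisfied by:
  {h: True, x: True, q: True, k: True}


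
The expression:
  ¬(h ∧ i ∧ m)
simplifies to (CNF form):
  ¬h ∨ ¬i ∨ ¬m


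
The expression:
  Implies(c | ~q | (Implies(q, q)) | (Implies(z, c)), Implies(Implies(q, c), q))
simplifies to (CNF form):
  q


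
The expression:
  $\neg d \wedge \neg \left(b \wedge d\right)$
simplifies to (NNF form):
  $\neg d$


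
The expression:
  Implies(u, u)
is always true.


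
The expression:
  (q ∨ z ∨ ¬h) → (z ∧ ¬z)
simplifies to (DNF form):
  h ∧ ¬q ∧ ¬z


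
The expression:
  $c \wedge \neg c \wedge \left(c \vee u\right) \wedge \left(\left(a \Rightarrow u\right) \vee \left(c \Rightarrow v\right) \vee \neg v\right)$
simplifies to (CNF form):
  $\text{False}$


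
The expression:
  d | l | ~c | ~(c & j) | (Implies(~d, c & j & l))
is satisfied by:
  {d: True, l: True, c: False, j: False}
  {d: True, c: False, l: False, j: False}
  {l: True, d: False, c: False, j: False}
  {d: False, c: False, l: False, j: False}
  {j: True, d: True, l: True, c: False}
  {j: True, d: True, c: False, l: False}
  {j: True, l: True, d: False, c: False}
  {j: True, d: False, c: False, l: False}
  {d: True, c: True, l: True, j: False}
  {d: True, c: True, j: False, l: False}
  {c: True, l: True, j: False, d: False}
  {c: True, j: False, l: False, d: False}
  {d: True, c: True, j: True, l: True}
  {d: True, c: True, j: True, l: False}
  {c: True, j: True, l: True, d: False}


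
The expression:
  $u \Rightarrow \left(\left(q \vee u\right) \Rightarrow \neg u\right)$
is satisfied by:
  {u: False}


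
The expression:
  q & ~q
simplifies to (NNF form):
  False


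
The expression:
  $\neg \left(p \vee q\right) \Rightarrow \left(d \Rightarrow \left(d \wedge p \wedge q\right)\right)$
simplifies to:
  $p \vee q \vee \neg d$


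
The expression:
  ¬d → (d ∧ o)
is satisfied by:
  {d: True}


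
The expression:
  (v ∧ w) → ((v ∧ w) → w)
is always true.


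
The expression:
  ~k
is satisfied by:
  {k: False}


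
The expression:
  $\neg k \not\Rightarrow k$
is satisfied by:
  {k: False}


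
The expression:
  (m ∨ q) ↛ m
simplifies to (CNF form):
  q ∧ ¬m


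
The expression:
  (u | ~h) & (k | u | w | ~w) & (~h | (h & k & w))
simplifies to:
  ~h | (k & u & w)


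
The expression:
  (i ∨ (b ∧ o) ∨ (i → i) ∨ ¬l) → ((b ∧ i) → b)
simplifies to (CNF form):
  True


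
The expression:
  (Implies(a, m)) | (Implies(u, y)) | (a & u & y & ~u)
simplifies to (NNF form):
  m | y | ~a | ~u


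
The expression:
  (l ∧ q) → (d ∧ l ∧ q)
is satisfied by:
  {d: True, l: False, q: False}
  {l: False, q: False, d: False}
  {d: True, q: True, l: False}
  {q: True, l: False, d: False}
  {d: True, l: True, q: False}
  {l: True, d: False, q: False}
  {d: True, q: True, l: True}


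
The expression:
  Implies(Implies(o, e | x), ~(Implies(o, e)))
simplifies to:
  o & ~e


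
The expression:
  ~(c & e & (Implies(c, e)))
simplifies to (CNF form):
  ~c | ~e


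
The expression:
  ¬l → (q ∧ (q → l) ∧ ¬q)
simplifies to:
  l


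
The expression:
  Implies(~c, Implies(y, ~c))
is always true.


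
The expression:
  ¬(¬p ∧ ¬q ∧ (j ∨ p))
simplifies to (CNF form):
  p ∨ q ∨ ¬j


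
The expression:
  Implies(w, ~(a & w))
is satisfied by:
  {w: False, a: False}
  {a: True, w: False}
  {w: True, a: False}


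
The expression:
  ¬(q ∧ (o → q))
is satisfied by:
  {q: False}


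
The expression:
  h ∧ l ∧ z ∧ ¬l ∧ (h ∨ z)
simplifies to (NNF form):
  False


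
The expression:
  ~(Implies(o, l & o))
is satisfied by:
  {o: True, l: False}


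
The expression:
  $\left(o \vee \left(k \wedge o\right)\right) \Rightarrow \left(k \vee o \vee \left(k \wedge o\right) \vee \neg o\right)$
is always true.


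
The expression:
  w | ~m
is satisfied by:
  {w: True, m: False}
  {m: False, w: False}
  {m: True, w: True}


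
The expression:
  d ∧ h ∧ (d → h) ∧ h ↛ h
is never true.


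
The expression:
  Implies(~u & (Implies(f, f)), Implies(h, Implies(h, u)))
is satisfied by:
  {u: True, h: False}
  {h: False, u: False}
  {h: True, u: True}


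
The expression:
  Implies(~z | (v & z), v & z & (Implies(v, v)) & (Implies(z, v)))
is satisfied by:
  {z: True}


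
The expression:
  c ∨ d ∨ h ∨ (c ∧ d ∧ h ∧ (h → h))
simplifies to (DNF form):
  c ∨ d ∨ h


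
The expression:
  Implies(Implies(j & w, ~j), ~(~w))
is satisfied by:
  {w: True}


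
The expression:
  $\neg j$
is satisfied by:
  {j: False}


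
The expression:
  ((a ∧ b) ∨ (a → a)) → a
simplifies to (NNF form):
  a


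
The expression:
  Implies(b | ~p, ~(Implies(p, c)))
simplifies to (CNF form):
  p & (~b | ~c)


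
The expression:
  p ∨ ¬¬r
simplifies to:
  p ∨ r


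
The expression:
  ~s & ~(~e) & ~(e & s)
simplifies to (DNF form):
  e & ~s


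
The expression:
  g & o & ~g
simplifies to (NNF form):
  False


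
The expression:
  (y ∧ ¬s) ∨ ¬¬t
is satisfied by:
  {t: True, y: True, s: False}
  {t: True, y: False, s: False}
  {t: True, s: True, y: True}
  {t: True, s: True, y: False}
  {y: True, s: False, t: False}


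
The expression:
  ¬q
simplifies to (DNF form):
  ¬q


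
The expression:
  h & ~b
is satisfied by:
  {h: True, b: False}


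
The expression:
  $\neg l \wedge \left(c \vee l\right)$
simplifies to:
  $c \wedge \neg l$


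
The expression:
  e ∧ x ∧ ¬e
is never true.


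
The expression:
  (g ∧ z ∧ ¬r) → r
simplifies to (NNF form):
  r ∨ ¬g ∨ ¬z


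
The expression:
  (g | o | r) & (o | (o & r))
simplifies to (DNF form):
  o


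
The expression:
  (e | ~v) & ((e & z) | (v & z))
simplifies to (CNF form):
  e & z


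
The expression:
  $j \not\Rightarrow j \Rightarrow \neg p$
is always true.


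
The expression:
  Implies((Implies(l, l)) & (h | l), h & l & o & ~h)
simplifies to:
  ~h & ~l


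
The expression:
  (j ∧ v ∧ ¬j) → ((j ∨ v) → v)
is always true.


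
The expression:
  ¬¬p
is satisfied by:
  {p: True}


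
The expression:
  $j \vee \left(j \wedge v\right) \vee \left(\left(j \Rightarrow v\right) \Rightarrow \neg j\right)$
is always true.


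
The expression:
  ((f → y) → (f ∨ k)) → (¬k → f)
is always true.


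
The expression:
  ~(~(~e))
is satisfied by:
  {e: False}


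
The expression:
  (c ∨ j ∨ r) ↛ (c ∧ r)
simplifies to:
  (c ∧ ¬r) ∨ (j ∧ ¬c) ∨ (r ∧ ¬c)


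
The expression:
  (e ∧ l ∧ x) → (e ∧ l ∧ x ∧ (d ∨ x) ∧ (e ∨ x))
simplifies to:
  True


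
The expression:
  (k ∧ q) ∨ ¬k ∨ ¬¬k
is always true.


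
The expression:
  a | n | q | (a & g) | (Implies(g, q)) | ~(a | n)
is always true.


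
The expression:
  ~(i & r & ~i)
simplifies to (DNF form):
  True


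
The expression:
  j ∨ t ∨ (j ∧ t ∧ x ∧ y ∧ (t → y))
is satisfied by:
  {t: True, j: True}
  {t: True, j: False}
  {j: True, t: False}


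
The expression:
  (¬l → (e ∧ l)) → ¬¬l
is always true.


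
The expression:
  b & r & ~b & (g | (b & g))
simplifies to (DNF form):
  False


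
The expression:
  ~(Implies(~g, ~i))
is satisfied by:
  {i: True, g: False}


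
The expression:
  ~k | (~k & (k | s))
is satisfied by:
  {k: False}


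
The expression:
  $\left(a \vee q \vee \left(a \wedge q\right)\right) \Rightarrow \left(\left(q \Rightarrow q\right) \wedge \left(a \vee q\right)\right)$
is always true.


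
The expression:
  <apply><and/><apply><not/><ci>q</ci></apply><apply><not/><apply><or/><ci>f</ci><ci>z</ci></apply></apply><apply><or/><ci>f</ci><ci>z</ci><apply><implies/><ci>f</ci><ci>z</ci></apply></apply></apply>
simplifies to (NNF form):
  <apply><and/><apply><not/><ci>f</ci></apply><apply><not/><ci>q</ci></apply><apply><not/><ci>z</ci></apply></apply>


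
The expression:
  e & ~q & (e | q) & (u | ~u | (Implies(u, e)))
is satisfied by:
  {e: True, q: False}


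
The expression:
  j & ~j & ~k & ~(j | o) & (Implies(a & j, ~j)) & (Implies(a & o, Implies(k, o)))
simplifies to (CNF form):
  False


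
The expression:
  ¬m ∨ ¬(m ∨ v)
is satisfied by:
  {m: False}


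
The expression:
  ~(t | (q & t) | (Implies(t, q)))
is never true.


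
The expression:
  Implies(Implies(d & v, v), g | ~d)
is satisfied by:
  {g: True, d: False}
  {d: False, g: False}
  {d: True, g: True}


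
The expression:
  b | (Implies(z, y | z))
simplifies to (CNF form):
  True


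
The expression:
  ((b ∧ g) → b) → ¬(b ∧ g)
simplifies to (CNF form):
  ¬b ∨ ¬g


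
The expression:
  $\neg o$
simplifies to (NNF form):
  $\neg o$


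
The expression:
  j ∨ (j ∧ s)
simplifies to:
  j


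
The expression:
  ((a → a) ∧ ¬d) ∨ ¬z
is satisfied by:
  {z: False, d: False}
  {d: True, z: False}
  {z: True, d: False}


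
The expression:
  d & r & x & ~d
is never true.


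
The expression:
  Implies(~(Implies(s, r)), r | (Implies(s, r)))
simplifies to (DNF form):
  r | ~s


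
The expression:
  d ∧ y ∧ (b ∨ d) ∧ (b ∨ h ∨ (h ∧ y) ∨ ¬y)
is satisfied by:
  {b: True, h: True, d: True, y: True}
  {b: True, d: True, y: True, h: False}
  {h: True, d: True, y: True, b: False}


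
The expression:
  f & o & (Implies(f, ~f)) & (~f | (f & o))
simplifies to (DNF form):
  False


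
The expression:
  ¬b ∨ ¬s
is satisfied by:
  {s: False, b: False}
  {b: True, s: False}
  {s: True, b: False}


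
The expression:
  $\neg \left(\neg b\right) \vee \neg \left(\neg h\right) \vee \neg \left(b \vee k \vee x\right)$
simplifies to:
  $b \vee h \vee \left(\neg k \wedge \neg x\right)$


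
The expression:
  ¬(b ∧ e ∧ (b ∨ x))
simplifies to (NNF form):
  ¬b ∨ ¬e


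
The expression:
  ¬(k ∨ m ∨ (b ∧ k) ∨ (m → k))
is never true.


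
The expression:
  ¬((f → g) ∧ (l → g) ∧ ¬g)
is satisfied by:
  {g: True, l: True, f: True}
  {g: True, l: True, f: False}
  {g: True, f: True, l: False}
  {g: True, f: False, l: False}
  {l: True, f: True, g: False}
  {l: True, f: False, g: False}
  {f: True, l: False, g: False}


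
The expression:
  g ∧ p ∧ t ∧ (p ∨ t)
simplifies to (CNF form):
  g ∧ p ∧ t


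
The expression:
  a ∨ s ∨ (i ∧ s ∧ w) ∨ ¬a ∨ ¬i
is always true.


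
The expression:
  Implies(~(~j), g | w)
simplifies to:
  g | w | ~j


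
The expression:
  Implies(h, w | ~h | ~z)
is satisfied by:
  {w: True, h: False, z: False}
  {h: False, z: False, w: False}
  {z: True, w: True, h: False}
  {z: True, h: False, w: False}
  {w: True, h: True, z: False}
  {h: True, w: False, z: False}
  {z: True, h: True, w: True}


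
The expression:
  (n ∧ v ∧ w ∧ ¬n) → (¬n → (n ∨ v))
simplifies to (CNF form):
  True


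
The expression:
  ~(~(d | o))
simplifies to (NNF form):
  d | o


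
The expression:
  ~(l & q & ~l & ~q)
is always true.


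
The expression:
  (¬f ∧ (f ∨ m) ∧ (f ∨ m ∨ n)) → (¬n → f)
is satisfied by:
  {n: True, f: True, m: False}
  {n: True, f: False, m: False}
  {f: True, n: False, m: False}
  {n: False, f: False, m: False}
  {n: True, m: True, f: True}
  {n: True, m: True, f: False}
  {m: True, f: True, n: False}


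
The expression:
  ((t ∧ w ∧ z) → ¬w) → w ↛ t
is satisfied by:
  {w: True, z: True, t: False}
  {w: True, t: False, z: False}
  {w: True, z: True, t: True}


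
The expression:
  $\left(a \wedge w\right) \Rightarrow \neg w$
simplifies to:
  $\neg a \vee \neg w$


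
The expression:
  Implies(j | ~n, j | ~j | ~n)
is always true.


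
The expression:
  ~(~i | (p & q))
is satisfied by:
  {i: True, p: False, q: False}
  {i: True, q: True, p: False}
  {i: True, p: True, q: False}


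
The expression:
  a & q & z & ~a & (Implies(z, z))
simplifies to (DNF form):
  False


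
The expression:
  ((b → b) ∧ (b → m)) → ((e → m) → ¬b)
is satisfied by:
  {m: False, b: False}
  {b: True, m: False}
  {m: True, b: False}


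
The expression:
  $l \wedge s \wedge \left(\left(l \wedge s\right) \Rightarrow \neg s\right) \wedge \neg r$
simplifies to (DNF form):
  $\text{False}$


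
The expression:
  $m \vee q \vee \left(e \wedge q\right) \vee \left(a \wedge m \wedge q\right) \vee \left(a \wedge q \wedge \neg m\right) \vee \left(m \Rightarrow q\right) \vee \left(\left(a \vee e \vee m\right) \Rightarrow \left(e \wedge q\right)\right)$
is always true.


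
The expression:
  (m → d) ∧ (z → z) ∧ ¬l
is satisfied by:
  {d: True, l: False, m: False}
  {l: False, m: False, d: False}
  {d: True, m: True, l: False}


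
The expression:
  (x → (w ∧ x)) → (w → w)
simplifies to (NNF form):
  True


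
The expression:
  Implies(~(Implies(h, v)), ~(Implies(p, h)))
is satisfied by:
  {v: True, h: False}
  {h: False, v: False}
  {h: True, v: True}


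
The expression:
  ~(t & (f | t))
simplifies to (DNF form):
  ~t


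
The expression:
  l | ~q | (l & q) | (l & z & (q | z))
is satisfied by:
  {l: True, q: False}
  {q: False, l: False}
  {q: True, l: True}


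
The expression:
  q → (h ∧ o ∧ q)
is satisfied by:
  {o: True, h: True, q: False}
  {o: True, h: False, q: False}
  {h: True, o: False, q: False}
  {o: False, h: False, q: False}
  {o: True, q: True, h: True}


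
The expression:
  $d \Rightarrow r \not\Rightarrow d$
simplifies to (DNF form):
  $\neg d$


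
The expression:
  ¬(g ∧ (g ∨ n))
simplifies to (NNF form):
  ¬g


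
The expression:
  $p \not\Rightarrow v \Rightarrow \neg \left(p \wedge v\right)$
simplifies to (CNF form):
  $\text{True}$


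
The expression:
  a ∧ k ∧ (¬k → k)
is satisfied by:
  {a: True, k: True}


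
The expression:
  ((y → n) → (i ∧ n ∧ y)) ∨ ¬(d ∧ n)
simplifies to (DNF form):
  (i ∧ y) ∨ ¬d ∨ ¬n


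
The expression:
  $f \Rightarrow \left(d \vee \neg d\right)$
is always true.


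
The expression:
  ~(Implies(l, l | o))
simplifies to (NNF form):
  False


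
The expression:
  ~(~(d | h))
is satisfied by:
  {d: True, h: True}
  {d: True, h: False}
  {h: True, d: False}


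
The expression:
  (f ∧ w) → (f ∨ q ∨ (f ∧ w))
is always true.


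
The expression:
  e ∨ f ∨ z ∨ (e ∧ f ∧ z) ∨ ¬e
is always true.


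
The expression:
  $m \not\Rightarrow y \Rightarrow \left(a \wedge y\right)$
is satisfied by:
  {y: True, m: False}
  {m: False, y: False}
  {m: True, y: True}


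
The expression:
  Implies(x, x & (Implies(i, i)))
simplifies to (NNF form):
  True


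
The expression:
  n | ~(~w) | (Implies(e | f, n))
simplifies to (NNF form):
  n | w | (~e & ~f)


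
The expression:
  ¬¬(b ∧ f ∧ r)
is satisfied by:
  {r: True, b: True, f: True}


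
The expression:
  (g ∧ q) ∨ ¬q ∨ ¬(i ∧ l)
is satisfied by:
  {g: True, l: False, q: False, i: False}
  {g: False, l: False, q: False, i: False}
  {g: True, i: True, l: False, q: False}
  {i: True, g: False, l: False, q: False}
  {g: True, q: True, i: False, l: False}
  {q: True, i: False, l: False, g: False}
  {g: True, i: True, q: True, l: False}
  {i: True, q: True, g: False, l: False}
  {g: True, l: True, i: False, q: False}
  {l: True, i: False, q: False, g: False}
  {g: True, i: True, l: True, q: False}
  {i: True, l: True, g: False, q: False}
  {g: True, q: True, l: True, i: False}
  {q: True, l: True, i: False, g: False}
  {g: True, i: True, q: True, l: True}


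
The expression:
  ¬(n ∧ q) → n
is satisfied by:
  {n: True}


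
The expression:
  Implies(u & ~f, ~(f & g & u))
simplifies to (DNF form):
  True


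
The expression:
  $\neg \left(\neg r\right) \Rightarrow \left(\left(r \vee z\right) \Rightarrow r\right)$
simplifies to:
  $\text{True}$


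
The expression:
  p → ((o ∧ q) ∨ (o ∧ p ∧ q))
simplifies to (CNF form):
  (o ∨ ¬p) ∧ (q ∨ ¬p)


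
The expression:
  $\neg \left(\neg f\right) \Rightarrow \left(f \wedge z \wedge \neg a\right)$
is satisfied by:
  {z: True, f: False, a: False}
  {z: False, f: False, a: False}
  {a: True, z: True, f: False}
  {a: True, z: False, f: False}
  {f: True, z: True, a: False}


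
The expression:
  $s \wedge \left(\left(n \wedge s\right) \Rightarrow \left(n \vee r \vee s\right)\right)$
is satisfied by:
  {s: True}


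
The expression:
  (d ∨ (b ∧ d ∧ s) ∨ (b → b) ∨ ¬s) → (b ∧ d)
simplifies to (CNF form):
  b ∧ d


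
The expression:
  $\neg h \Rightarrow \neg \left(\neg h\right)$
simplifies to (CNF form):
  $h$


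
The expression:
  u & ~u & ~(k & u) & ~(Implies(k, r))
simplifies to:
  False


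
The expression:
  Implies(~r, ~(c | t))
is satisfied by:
  {r: True, c: False, t: False}
  {r: True, t: True, c: False}
  {r: True, c: True, t: False}
  {r: True, t: True, c: True}
  {t: False, c: False, r: False}


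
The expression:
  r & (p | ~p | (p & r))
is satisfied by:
  {r: True}


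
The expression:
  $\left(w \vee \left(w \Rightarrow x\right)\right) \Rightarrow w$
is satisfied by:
  {w: True}


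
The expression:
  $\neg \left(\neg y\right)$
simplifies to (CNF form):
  $y$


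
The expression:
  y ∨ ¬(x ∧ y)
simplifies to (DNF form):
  True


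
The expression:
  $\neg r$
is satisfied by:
  {r: False}


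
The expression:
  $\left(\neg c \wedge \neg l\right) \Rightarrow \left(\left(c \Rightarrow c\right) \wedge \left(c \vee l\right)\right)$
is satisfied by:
  {c: True, l: True}
  {c: True, l: False}
  {l: True, c: False}


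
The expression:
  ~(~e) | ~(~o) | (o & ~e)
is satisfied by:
  {o: True, e: True}
  {o: True, e: False}
  {e: True, o: False}


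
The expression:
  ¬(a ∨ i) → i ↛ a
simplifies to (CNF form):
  a ∨ i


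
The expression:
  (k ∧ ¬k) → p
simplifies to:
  True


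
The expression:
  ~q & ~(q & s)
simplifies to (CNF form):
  ~q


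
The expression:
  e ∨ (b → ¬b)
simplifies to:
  e ∨ ¬b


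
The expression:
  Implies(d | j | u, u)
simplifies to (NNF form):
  u | (~d & ~j)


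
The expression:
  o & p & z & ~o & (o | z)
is never true.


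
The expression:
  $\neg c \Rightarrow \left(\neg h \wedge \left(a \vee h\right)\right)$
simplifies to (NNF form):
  $c \vee \left(a \wedge \neg h\right)$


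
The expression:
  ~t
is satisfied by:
  {t: False}


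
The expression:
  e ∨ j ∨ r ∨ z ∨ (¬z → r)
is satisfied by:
  {r: True, z: True, e: True, j: True}
  {r: True, z: True, e: True, j: False}
  {r: True, z: True, j: True, e: False}
  {r: True, z: True, j: False, e: False}
  {r: True, e: True, j: True, z: False}
  {r: True, e: True, j: False, z: False}
  {r: True, e: False, j: True, z: False}
  {r: True, e: False, j: False, z: False}
  {z: True, e: True, j: True, r: False}
  {z: True, e: True, j: False, r: False}
  {z: True, j: True, e: False, r: False}
  {z: True, j: False, e: False, r: False}
  {e: True, j: True, z: False, r: False}
  {e: True, z: False, j: False, r: False}
  {j: True, z: False, e: False, r: False}


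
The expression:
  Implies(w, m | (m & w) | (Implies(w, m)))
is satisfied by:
  {m: True, w: False}
  {w: False, m: False}
  {w: True, m: True}


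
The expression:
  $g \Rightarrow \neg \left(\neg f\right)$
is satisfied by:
  {f: True, g: False}
  {g: False, f: False}
  {g: True, f: True}


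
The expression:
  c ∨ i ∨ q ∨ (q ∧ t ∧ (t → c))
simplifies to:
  c ∨ i ∨ q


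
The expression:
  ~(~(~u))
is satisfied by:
  {u: False}


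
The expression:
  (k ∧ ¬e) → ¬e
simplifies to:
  True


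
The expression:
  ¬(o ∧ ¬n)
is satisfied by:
  {n: True, o: False}
  {o: False, n: False}
  {o: True, n: True}


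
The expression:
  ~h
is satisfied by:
  {h: False}


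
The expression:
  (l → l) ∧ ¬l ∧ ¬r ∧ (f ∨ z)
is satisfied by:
  {z: True, f: True, r: False, l: False}
  {z: True, r: False, l: False, f: False}
  {f: True, r: False, l: False, z: False}


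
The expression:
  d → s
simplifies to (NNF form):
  s ∨ ¬d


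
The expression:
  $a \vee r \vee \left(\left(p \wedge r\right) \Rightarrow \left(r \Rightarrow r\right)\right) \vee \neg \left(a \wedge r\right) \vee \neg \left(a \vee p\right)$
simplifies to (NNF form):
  $\text{True}$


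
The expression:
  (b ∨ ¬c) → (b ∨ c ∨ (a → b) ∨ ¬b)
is always true.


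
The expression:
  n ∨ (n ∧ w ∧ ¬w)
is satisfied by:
  {n: True}


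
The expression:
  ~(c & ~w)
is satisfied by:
  {w: True, c: False}
  {c: False, w: False}
  {c: True, w: True}


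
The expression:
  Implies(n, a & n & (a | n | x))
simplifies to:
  a | ~n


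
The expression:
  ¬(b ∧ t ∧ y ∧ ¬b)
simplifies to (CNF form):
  True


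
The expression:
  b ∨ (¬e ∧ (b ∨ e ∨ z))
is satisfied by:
  {b: True, z: True, e: False}
  {b: True, e: False, z: False}
  {b: True, z: True, e: True}
  {b: True, e: True, z: False}
  {z: True, e: False, b: False}


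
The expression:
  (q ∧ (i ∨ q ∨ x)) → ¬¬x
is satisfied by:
  {x: True, q: False}
  {q: False, x: False}
  {q: True, x: True}


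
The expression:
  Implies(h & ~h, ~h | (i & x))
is always true.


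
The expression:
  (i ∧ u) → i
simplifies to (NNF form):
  True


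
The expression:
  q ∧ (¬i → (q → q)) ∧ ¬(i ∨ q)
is never true.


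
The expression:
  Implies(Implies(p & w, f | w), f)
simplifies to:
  f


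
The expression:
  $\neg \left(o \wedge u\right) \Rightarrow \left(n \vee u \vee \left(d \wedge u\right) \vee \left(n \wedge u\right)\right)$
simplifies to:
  $n \vee u$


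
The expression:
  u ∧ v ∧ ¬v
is never true.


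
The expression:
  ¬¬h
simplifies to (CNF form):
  h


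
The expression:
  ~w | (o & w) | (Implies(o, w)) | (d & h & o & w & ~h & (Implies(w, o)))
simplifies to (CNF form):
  True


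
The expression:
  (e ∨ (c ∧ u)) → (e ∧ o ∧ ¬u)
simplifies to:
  (o ∧ ¬u) ∨ (¬c ∧ ¬e) ∨ (¬e ∧ ¬u)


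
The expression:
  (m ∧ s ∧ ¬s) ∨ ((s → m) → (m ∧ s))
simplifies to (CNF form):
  s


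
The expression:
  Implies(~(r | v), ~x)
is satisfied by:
  {r: True, v: True, x: False}
  {r: True, v: False, x: False}
  {v: True, r: False, x: False}
  {r: False, v: False, x: False}
  {r: True, x: True, v: True}
  {r: True, x: True, v: False}
  {x: True, v: True, r: False}


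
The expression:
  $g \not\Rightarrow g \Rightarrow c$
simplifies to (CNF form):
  $\text{True}$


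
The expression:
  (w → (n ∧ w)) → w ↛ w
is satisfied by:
  {w: True, n: False}


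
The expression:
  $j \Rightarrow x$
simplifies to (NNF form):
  $x \vee \neg j$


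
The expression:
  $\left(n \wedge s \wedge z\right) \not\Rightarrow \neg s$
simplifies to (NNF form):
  $n \wedge s \wedge z$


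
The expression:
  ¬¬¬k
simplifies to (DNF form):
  ¬k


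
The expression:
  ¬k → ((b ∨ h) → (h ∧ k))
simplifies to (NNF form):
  k ∨ (¬b ∧ ¬h)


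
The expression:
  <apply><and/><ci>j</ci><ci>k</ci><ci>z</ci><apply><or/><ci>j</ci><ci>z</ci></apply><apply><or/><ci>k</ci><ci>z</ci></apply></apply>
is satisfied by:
  {z: True, j: True, k: True}


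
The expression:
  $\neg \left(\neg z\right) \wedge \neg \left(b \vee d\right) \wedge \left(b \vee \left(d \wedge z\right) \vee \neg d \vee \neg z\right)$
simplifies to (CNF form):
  $z \wedge \neg b \wedge \neg d$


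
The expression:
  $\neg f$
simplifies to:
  $\neg f$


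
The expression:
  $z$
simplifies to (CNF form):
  $z$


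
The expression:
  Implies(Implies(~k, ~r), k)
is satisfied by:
  {r: True, k: True}
  {r: True, k: False}
  {k: True, r: False}


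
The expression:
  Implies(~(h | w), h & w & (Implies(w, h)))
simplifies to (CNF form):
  h | w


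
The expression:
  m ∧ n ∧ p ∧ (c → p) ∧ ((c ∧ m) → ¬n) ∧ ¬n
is never true.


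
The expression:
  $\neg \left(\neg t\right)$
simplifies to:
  $t$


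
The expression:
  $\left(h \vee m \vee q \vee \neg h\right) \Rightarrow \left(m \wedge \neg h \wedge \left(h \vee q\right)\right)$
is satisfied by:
  {m: True, q: True, h: False}


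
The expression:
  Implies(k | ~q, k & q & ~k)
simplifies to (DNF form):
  q & ~k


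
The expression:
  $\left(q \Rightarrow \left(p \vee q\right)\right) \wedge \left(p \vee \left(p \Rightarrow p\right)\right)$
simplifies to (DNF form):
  $\text{True}$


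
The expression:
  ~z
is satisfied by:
  {z: False}


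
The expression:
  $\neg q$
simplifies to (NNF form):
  $\neg q$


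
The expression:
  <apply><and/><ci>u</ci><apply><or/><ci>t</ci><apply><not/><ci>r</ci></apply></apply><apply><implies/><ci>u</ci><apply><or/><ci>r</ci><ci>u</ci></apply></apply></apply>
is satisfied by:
  {t: True, u: True, r: False}
  {u: True, r: False, t: False}
  {r: True, t: True, u: True}


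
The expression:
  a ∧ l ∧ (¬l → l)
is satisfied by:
  {a: True, l: True}


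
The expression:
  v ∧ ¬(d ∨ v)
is never true.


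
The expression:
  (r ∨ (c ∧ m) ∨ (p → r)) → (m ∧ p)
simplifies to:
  p ∧ (m ∨ ¬r)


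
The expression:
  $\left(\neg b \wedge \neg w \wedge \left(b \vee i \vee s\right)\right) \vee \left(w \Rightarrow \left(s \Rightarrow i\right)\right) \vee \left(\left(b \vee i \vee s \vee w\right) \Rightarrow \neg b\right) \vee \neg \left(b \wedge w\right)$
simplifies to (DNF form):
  $i \vee \neg b \vee \neg s \vee \neg w$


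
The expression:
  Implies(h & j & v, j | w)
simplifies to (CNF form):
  True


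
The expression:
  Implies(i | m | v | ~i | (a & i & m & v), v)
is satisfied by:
  {v: True}


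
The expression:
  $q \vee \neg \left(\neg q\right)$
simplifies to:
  $q$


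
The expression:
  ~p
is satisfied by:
  {p: False}


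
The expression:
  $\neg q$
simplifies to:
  $\neg q$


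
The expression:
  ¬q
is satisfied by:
  {q: False}


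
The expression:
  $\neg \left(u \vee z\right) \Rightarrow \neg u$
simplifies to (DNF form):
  $\text{True}$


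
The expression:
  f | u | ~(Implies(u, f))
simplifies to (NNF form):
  f | u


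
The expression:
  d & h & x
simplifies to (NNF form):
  d & h & x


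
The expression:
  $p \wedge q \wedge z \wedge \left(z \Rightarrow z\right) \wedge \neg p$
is never true.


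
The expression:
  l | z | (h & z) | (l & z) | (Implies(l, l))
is always true.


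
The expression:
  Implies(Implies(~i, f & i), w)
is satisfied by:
  {w: True, i: False}
  {i: False, w: False}
  {i: True, w: True}


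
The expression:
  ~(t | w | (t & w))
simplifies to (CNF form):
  ~t & ~w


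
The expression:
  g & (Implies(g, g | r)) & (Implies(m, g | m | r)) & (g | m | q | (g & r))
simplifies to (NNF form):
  g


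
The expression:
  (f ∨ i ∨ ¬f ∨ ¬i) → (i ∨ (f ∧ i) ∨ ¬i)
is always true.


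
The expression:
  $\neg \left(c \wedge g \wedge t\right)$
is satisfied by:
  {g: False, c: False, t: False}
  {t: True, g: False, c: False}
  {c: True, g: False, t: False}
  {t: True, c: True, g: False}
  {g: True, t: False, c: False}
  {t: True, g: True, c: False}
  {c: True, g: True, t: False}


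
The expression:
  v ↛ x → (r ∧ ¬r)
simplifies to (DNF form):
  x ∨ ¬v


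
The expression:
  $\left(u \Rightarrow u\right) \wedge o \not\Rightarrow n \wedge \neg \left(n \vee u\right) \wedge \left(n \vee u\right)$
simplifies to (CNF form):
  $\text{False}$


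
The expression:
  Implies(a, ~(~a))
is always true.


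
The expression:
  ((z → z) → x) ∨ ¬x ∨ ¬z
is always true.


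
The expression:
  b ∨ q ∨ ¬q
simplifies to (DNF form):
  True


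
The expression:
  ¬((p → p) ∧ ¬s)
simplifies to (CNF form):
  s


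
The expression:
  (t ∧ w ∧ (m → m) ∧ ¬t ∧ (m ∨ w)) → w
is always true.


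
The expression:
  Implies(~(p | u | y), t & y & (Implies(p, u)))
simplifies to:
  p | u | y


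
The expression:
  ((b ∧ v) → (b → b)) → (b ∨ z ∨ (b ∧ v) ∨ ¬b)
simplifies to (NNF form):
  True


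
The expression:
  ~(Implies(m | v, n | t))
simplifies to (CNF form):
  ~n & ~t & (m | v)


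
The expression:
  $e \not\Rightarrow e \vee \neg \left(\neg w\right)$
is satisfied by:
  {w: True}


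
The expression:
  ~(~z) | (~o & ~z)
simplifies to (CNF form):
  z | ~o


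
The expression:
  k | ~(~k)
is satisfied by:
  {k: True}


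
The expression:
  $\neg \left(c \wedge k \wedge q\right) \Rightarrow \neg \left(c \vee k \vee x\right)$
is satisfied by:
  {q: True, x: False, c: False, k: False}
  {q: False, x: False, c: False, k: False}
  {q: True, k: True, c: True, x: False}
  {q: True, k: True, c: True, x: True}


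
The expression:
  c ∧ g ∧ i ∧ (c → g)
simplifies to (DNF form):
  c ∧ g ∧ i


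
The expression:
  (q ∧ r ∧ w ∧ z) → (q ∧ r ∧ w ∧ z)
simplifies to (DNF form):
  True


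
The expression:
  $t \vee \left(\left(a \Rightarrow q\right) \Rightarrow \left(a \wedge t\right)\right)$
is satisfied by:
  {a: True, t: True, q: False}
  {t: True, q: False, a: False}
  {a: True, t: True, q: True}
  {t: True, q: True, a: False}
  {a: True, q: False, t: False}


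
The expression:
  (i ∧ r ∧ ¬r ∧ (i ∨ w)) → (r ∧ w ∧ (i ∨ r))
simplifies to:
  True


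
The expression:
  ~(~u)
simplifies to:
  u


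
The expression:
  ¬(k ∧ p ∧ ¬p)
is always true.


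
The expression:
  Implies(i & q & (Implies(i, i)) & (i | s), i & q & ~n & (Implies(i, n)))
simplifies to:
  ~i | ~q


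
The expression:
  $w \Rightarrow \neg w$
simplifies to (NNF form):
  $\neg w$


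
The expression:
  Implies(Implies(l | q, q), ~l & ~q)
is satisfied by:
  {q: False}


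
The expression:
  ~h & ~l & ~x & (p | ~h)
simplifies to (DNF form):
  ~h & ~l & ~x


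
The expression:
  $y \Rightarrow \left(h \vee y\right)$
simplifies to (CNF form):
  $\text{True}$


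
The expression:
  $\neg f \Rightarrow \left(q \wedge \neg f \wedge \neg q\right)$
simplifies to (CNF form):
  $f$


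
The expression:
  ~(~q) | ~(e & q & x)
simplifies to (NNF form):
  True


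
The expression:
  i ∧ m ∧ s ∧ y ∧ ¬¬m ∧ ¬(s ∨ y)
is never true.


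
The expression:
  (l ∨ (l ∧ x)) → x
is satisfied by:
  {x: True, l: False}
  {l: False, x: False}
  {l: True, x: True}


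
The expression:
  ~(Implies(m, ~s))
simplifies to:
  m & s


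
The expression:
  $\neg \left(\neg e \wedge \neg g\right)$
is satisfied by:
  {e: True, g: True}
  {e: True, g: False}
  {g: True, e: False}


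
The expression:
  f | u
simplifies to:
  f | u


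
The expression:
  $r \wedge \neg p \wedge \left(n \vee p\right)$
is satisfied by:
  {r: True, n: True, p: False}


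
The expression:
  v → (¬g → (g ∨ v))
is always true.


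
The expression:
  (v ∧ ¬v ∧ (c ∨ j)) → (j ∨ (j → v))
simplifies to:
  True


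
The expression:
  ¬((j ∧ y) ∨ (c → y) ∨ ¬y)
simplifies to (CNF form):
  False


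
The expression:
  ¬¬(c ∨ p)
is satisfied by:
  {c: True, p: True}
  {c: True, p: False}
  {p: True, c: False}


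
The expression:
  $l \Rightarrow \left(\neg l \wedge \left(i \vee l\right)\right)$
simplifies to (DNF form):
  $\neg l$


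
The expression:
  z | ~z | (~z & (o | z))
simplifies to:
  True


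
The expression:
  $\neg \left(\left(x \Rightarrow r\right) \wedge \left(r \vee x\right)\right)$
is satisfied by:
  {r: False}


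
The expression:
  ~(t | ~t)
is never true.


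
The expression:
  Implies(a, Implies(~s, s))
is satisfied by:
  {s: True, a: False}
  {a: False, s: False}
  {a: True, s: True}
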